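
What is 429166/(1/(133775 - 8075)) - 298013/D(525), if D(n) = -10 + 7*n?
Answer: 197712698824987/3665 ≈ 5.3946e+10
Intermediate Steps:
429166/(1/(133775 - 8075)) - 298013/D(525) = 429166/(1/(133775 - 8075)) - 298013/(-10 + 7*525) = 429166/(1/125700) - 298013/(-10 + 3675) = 429166/(1/125700) - 298013/3665 = 429166*125700 - 298013*1/3665 = 53946166200 - 298013/3665 = 197712698824987/3665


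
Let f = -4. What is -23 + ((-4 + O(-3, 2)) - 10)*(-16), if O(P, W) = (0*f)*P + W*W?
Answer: 137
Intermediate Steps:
O(P, W) = W**2 (O(P, W) = (0*(-4))*P + W*W = 0*P + W**2 = 0 + W**2 = W**2)
-23 + ((-4 + O(-3, 2)) - 10)*(-16) = -23 + ((-4 + 2**2) - 10)*(-16) = -23 + ((-4 + 4) - 10)*(-16) = -23 + (0 - 10)*(-16) = -23 - 10*(-16) = -23 + 160 = 137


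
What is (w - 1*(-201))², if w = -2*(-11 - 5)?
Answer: 54289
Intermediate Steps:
w = 32 (w = -2*(-16) = 32)
(w - 1*(-201))² = (32 - 1*(-201))² = (32 + 201)² = 233² = 54289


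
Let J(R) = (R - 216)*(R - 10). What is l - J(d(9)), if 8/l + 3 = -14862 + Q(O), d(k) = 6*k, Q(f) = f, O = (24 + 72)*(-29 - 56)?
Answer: 164122192/23025 ≈ 7128.0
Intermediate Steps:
O = -8160 (O = 96*(-85) = -8160)
l = -8/23025 (l = 8/(-3 + (-14862 - 8160)) = 8/(-3 - 23022) = 8/(-23025) = 8*(-1/23025) = -8/23025 ≈ -0.00034745)
J(R) = (-216 + R)*(-10 + R)
l - J(d(9)) = -8/23025 - (2160 + (6*9)**2 - 1356*9) = -8/23025 - (2160 + 54**2 - 226*54) = -8/23025 - (2160 + 2916 - 12204) = -8/23025 - 1*(-7128) = -8/23025 + 7128 = 164122192/23025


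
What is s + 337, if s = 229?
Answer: 566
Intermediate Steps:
s + 337 = 229 + 337 = 566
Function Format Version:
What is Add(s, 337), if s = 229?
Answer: 566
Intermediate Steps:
Add(s, 337) = Add(229, 337) = 566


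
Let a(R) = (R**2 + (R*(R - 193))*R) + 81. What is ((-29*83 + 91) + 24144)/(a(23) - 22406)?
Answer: -3638/18621 ≈ -0.19537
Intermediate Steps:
a(R) = 81 + R**2 + R**2*(-193 + R) (a(R) = (R**2 + (R*(-193 + R))*R) + 81 = (R**2 + R**2*(-193 + R)) + 81 = 81 + R**2 + R**2*(-193 + R))
((-29*83 + 91) + 24144)/(a(23) - 22406) = ((-29*83 + 91) + 24144)/((81 + 23**3 - 192*23**2) - 22406) = ((-2407 + 91) + 24144)/((81 + 12167 - 192*529) - 22406) = (-2316 + 24144)/((81 + 12167 - 101568) - 22406) = 21828/(-89320 - 22406) = 21828/(-111726) = 21828*(-1/111726) = -3638/18621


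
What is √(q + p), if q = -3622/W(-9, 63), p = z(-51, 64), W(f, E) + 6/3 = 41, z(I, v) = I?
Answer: I*√218829/39 ≈ 11.995*I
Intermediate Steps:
W(f, E) = 39 (W(f, E) = -2 + 41 = 39)
p = -51
q = -3622/39 ≈ -92.872
√(q + p) = √(-3622/39 - 51) = √(-5611/39) = I*√218829/39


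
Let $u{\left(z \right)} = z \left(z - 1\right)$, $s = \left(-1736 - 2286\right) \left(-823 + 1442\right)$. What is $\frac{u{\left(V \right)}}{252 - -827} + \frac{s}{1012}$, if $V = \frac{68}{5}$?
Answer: $- \frac{33576555071}{13649350} \approx -2459.9$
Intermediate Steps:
$s = -2489618$ ($s = \left(-4022\right) 619 = -2489618$)
$V = \frac{68}{5}$ ($V = 68 \cdot \frac{1}{5} = \frac{68}{5} \approx 13.6$)
$u{\left(z \right)} = z \left(-1 + z\right)$
$\frac{u{\left(V \right)}}{252 - -827} + \frac{s}{1012} = \frac{\frac{68}{5} \left(-1 + \frac{68}{5}\right)}{252 - -827} - \frac{2489618}{1012} = \frac{\frac{68}{5} \cdot \frac{63}{5}}{252 + 827} - \frac{1244809}{506} = \frac{4284}{25 \cdot 1079} - \frac{1244809}{506} = \frac{4284}{25} \cdot \frac{1}{1079} - \frac{1244809}{506} = \frac{4284}{26975} - \frac{1244809}{506} = - \frac{33576555071}{13649350}$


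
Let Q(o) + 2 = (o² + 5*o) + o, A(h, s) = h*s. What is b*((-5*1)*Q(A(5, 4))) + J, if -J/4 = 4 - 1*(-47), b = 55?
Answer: -142654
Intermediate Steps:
Q(o) = -2 + o² + 6*o (Q(o) = -2 + ((o² + 5*o) + o) = -2 + (o² + 6*o) = -2 + o² + 6*o)
J = -204 (J = -4*(4 - 1*(-47)) = -4*(4 + 47) = -4*51 = -204)
b*((-5*1)*Q(A(5, 4))) + J = 55*((-5*1)*(-2 + (5*4)² + 6*(5*4))) - 204 = 55*(-5*(-2 + 20² + 6*20)) - 204 = 55*(-5*(-2 + 400 + 120)) - 204 = 55*(-5*518) - 204 = 55*(-2590) - 204 = -142450 - 204 = -142654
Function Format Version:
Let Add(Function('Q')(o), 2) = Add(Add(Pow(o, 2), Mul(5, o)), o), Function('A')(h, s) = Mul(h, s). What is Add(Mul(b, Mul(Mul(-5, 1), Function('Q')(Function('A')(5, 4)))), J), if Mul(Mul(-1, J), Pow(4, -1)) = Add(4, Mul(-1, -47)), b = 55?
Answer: -142654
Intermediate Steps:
Function('Q')(o) = Add(-2, Pow(o, 2), Mul(6, o)) (Function('Q')(o) = Add(-2, Add(Add(Pow(o, 2), Mul(5, o)), o)) = Add(-2, Add(Pow(o, 2), Mul(6, o))) = Add(-2, Pow(o, 2), Mul(6, o)))
J = -204 (J = Mul(-4, Add(4, Mul(-1, -47))) = Mul(-4, Add(4, 47)) = Mul(-4, 51) = -204)
Add(Mul(b, Mul(Mul(-5, 1), Function('Q')(Function('A')(5, 4)))), J) = Add(Mul(55, Mul(Mul(-5, 1), Add(-2, Pow(Mul(5, 4), 2), Mul(6, Mul(5, 4))))), -204) = Add(Mul(55, Mul(-5, Add(-2, Pow(20, 2), Mul(6, 20)))), -204) = Add(Mul(55, Mul(-5, Add(-2, 400, 120))), -204) = Add(Mul(55, Mul(-5, 518)), -204) = Add(Mul(55, -2590), -204) = Add(-142450, -204) = -142654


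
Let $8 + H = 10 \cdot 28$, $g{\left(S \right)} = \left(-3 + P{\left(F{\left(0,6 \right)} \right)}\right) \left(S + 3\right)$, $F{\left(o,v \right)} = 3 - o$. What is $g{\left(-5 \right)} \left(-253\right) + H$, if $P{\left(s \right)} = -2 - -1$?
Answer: $-1752$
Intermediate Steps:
$P{\left(s \right)} = -1$ ($P{\left(s \right)} = -2 + 1 = -1$)
$g{\left(S \right)} = -12 - 4 S$ ($g{\left(S \right)} = \left(-3 - 1\right) \left(S + 3\right) = - 4 \left(3 + S\right) = -12 - 4 S$)
$H = 272$ ($H = -8 + 10 \cdot 28 = -8 + 280 = 272$)
$g{\left(-5 \right)} \left(-253\right) + H = \left(-12 - -20\right) \left(-253\right) + 272 = \left(-12 + 20\right) \left(-253\right) + 272 = 8 \left(-253\right) + 272 = -2024 + 272 = -1752$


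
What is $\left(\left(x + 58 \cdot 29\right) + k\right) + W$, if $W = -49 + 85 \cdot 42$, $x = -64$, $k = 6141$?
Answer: $11280$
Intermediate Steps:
$W = 3521$ ($W = -49 + 3570 = 3521$)
$\left(\left(x + 58 \cdot 29\right) + k\right) + W = \left(\left(-64 + 58 \cdot 29\right) + 6141\right) + 3521 = \left(\left(-64 + 1682\right) + 6141\right) + 3521 = \left(1618 + 6141\right) + 3521 = 7759 + 3521 = 11280$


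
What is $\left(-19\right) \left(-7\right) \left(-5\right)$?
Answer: $-665$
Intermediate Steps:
$\left(-19\right) \left(-7\right) \left(-5\right) = 133 \left(-5\right) = -665$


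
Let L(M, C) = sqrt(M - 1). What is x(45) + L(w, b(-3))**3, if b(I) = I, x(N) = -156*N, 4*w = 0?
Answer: -7020 - I ≈ -7020.0 - 1.0*I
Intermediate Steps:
w = 0 (w = (1/4)*0 = 0)
L(M, C) = sqrt(-1 + M)
x(45) + L(w, b(-3))**3 = -156*45 + (sqrt(-1 + 0))**3 = -7020 + (sqrt(-1))**3 = -7020 + I**3 = -7020 - I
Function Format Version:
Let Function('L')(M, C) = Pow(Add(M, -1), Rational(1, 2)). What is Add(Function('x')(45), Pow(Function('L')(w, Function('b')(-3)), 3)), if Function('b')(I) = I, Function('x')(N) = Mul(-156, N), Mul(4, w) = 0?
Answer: Add(-7020, Mul(-1, I)) ≈ Add(-7020.0, Mul(-1.0000, I))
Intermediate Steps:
w = 0 (w = Mul(Rational(1, 4), 0) = 0)
Function('L')(M, C) = Pow(Add(-1, M), Rational(1, 2))
Add(Function('x')(45), Pow(Function('L')(w, Function('b')(-3)), 3)) = Add(Mul(-156, 45), Pow(Pow(Add(-1, 0), Rational(1, 2)), 3)) = Add(-7020, Pow(Pow(-1, Rational(1, 2)), 3)) = Add(-7020, Pow(I, 3)) = Add(-7020, Mul(-1, I))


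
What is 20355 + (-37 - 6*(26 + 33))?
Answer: 19964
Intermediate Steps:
20355 + (-37 - 6*(26 + 33)) = 20355 + (-37 - 6*59) = 20355 + (-37 - 354) = 20355 - 391 = 19964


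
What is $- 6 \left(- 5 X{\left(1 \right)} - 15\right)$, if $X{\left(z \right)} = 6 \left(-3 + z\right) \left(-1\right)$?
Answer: $450$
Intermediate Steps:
$X{\left(z \right)} = 18 - 6 z$ ($X{\left(z \right)} = 6 \left(3 - z\right) = 18 - 6 z$)
$- 6 \left(- 5 X{\left(1 \right)} - 15\right) = - 6 \left(- 5 \left(18 - 6\right) - 15\right) = - 6 \left(\left(-5\right) 12 - 15\right) = - 6 \left(-60 - 15\right) = \left(-6\right) \left(-75\right) = 450$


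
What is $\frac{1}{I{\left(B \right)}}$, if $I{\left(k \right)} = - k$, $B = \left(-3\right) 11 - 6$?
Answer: $\frac{1}{39} \approx 0.025641$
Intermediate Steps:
$B = -39$ ($B = -33 - 6 = -39$)
$\frac{1}{I{\left(B \right)}} = \frac{1}{\left(-1\right) \left(-39\right)} = \frac{1}{39}$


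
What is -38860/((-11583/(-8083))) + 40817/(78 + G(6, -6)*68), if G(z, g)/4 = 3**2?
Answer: -264319135523/9752886 ≈ -27102.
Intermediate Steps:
G(z, g) = 36 (G(z, g) = 4*3**2 = 4*9 = 36)
-38860/((-11583/(-8083))) + 40817/(78 + G(6, -6)*68) = -38860/((-11583/(-8083))) + 40817/(78 + 36*68) = -38860/((-11583*(-1/8083))) + 40817/(78 + 2448) = -38860/11583/8083 + 40817/2526 = -38860*8083/11583 + 40817*(1/2526) = -314105380/11583 + 40817/2526 = -264319135523/9752886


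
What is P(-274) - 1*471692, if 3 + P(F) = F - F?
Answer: -471695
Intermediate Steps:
P(F) = -3 (P(F) = -3 + (F - F) = -3 + 0 = -3)
P(-274) - 1*471692 = -3 - 1*471692 = -3 - 471692 = -471695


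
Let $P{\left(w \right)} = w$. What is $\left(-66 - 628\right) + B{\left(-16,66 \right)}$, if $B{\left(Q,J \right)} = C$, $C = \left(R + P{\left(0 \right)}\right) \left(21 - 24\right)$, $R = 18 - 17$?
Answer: $-697$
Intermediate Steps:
$R = 1$ ($R = 18 - 17 = 1$)
$C = -3$ ($C = \left(1 + 0\right) \left(21 - 24\right) = 1 \left(-3\right) = -3$)
$B{\left(Q,J \right)} = -3$
$\left(-66 - 628\right) + B{\left(-16,66 \right)} = \left(-66 - 628\right) - 3 = -694 - 3 = -697$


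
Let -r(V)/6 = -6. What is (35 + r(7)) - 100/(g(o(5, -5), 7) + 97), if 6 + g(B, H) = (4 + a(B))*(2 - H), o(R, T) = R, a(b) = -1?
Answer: 1324/19 ≈ 69.684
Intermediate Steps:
r(V) = 36 (r(V) = -6*(-6) = 36)
g(B, H) = -3*H (g(B, H) = -6 + (4 - 1)*(2 - H) = -6 + 3*(2 - H) = -6 + (6 - 3*H) = -3*H)
(35 + r(7)) - 100/(g(o(5, -5), 7) + 97) = (35 + 36) - 100/(-3*7 + 97) = 71 - 100/(-21 + 97) = 71 - 100/76 = 71 - 100*1/76 = 71 - 25/19 = 1324/19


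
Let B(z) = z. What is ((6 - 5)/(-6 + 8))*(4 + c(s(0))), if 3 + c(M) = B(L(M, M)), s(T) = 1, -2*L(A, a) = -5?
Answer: 7/4 ≈ 1.7500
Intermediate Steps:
L(A, a) = 5/2 (L(A, a) = -1/2*(-5) = 5/2)
c(M) = -1/2 (c(M) = -3 + 5/2 = -1/2)
((6 - 5)/(-6 + 8))*(4 + c(s(0))) = ((6 - 5)/(-6 + 8))*(4 - 1/2) = (1/2)*(7/2) = 7/4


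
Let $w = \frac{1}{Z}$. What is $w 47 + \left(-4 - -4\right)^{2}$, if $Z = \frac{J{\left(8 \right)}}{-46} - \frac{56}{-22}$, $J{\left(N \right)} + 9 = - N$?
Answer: $\frac{23782}{1475} \approx 16.123$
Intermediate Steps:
$J{\left(N \right)} = -9 - N$
$Z = \frac{1475}{506}$ ($Z = \frac{-9 - 8}{-46} - \frac{56}{-22} = \left(-9 - 8\right) \left(- \frac{1}{46}\right) - - \frac{28}{11} = \left(-17\right) \left(- \frac{1}{46}\right) + \frac{28}{11} = \frac{17}{46} + \frac{28}{11} = \frac{1475}{506} \approx 2.915$)
$w = \frac{506}{1475}$ ($w = \frac{1}{\frac{1475}{506}} = \frac{506}{1475} \approx 0.34305$)
$w 47 + \left(-4 - -4\right)^{2} = \frac{506}{1475} \cdot 47 + \left(-4 - -4\right)^{2} = \frac{23782}{1475} + \left(-4 + 4\right)^{2} = \frac{23782}{1475} + 0^{2} = \frac{23782}{1475} + 0 = \frac{23782}{1475}$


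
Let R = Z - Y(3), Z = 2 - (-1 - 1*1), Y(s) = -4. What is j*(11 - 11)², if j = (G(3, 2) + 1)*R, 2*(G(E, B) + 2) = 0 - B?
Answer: 0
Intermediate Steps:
G(E, B) = -2 - B/2 (G(E, B) = -2 + (0 - B)/2 = -2 + (-B)/2 = -2 - B/2)
Z = 4 (Z = 2 - (-1 - 1) = 2 - 1*(-2) = 2 + 2 = 4)
R = 8 (R = 4 - 1*(-4) = 4 + 4 = 8)
j = -16 (j = ((-2 - ½*2) + 1)*8 = ((-2 - 1) + 1)*8 = (-3 + 1)*8 = -2*8 = -16)
j*(11 - 11)² = -16*(11 - 11)² = -16*0² = -16*0 = 0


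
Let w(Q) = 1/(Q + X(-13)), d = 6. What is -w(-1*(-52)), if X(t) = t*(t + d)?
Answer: -1/143 ≈ -0.0069930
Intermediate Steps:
X(t) = t*(6 + t) (X(t) = t*(t + 6) = t*(6 + t))
w(Q) = 1/(91 + Q) (w(Q) = 1/(Q - 13*(6 - 13)) = 1/(Q - 13*(-7)) = 1/(Q + 91) = 1/(91 + Q))
-w(-1*(-52)) = -1/(91 - 1*(-52)) = -1/(91 + 52) = -1/143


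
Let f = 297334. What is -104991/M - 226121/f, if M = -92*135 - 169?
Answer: 28370756725/3743137726 ≈ 7.5794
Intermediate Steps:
M = -12589 (M = -12420 - 169 = -12589)
-104991/M - 226121/f = -104991/(-12589) - 226121/297334 = -104991*(-1/12589) - 226121*1/297334 = 104991/12589 - 226121/297334 = 28370756725/3743137726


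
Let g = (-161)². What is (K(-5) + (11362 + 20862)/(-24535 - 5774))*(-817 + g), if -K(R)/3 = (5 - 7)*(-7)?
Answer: -10921930336/10103 ≈ -1.0811e+6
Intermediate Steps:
K(R) = -42 (K(R) = -3*(5 - 7)*(-7) = -(-6)*(-7) = -3*14 = -42)
g = 25921
(K(-5) + (11362 + 20862)/(-24535 - 5774))*(-817 + g) = (-42 + (11362 + 20862)/(-24535 - 5774))*(-817 + 25921) = (-42 + 32224/(-30309))*25104 = (-42 + 32224*(-1/30309))*25104 = (-42 - 32224/30309)*25104 = -1305202/30309*25104 = -10921930336/10103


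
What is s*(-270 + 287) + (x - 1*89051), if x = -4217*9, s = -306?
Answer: -132206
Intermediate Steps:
x = -37953
s*(-270 + 287) + (x - 1*89051) = -306*(-270 + 287) + (-37953 - 1*89051) = -306*17 + (-37953 - 89051) = -5202 - 127004 = -132206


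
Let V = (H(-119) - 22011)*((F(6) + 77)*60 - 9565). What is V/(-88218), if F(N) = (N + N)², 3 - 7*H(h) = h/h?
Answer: 569307125/617526 ≈ 921.92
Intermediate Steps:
H(h) = 2/7 (H(h) = 3/7 - h/(7*h) = 3/7 - ⅐*1 = 3/7 - ⅐ = 2/7)
F(N) = 4*N² (F(N) = (2*N)² = 4*N²)
V = -569307125/7 (V = (2/7 - 22011)*((4*6² + 77)*60 - 9565) = -154075*((4*36 + 77)*60 - 9565)/7 = -154075*((144 + 77)*60 - 9565)/7 = -154075*(221*60 - 9565)/7 = -154075*(13260 - 9565)/7 = -154075/7*3695 = -569307125/7 ≈ -8.1330e+7)
V/(-88218) = -569307125/7/(-88218) = -569307125/7*(-1/88218) = 569307125/617526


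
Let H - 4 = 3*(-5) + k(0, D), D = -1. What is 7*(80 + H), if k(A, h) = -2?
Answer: 469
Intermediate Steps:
H = -13 (H = 4 + (3*(-5) - 2) = 4 + (-15 - 2) = 4 - 17 = -13)
7*(80 + H) = 7*(80 - 13) = 7*67 = 469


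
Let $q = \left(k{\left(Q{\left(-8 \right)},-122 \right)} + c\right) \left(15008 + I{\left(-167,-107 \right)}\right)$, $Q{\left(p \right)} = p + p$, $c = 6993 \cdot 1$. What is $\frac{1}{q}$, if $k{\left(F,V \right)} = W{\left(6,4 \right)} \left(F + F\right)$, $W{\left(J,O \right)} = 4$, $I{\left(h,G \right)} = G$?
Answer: $\frac{1}{102295365} \approx 9.7756 \cdot 10^{-9}$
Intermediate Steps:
$c = 6993$
$Q{\left(p \right)} = 2 p$
$k{\left(F,V \right)} = 8 F$ ($k{\left(F,V \right)} = 4 \left(F + F\right) = 4 \cdot 2 F = 8 F$)
$q = 102295365$ ($q = \left(8 \cdot 2 \left(-8\right) + 6993\right) \left(15008 - 107\right) = \left(8 \left(-16\right) + 6993\right) 14901 = \left(-128 + 6993\right) 14901 = 6865 \cdot 14901 = 102295365$)
$\frac{1}{q} = \frac{1}{102295365}$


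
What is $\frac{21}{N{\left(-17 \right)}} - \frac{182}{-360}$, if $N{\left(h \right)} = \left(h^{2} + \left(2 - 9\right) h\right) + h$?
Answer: $\frac{39361}{70380} \approx 0.55926$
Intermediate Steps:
$N{\left(h \right)} = h^{2} - 6 h$ ($N{\left(h \right)} = \left(h^{2} + \left(2 - 9\right) h\right) + h = \left(h^{2} - 7 h\right) + h = h^{2} - 6 h$)
$\frac{21}{N{\left(-17 \right)}} - \frac{182}{-360} = \frac{21}{\left(-17\right) \left(-6 - 17\right)} - \frac{182}{-360} = \frac{21}{\left(-17\right) \left(-23\right)} - - \frac{91}{180} = \frac{21}{391} + \frac{91}{180} = \frac{39361}{70380}$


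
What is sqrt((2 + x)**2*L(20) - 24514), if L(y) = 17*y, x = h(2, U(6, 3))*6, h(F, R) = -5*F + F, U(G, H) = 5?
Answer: 3*sqrt(77214) ≈ 833.62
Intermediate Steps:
h(F, R) = -4*F
x = -48 (x = -4*2*6 = -8*6 = -48)
sqrt((2 + x)**2*L(20) - 24514) = sqrt((2 - 48)**2*(17*20) - 24514) = sqrt((-46)**2*340 - 24514) = sqrt(2116*340 - 24514) = sqrt(719440 - 24514) = sqrt(694926) = 3*sqrt(77214)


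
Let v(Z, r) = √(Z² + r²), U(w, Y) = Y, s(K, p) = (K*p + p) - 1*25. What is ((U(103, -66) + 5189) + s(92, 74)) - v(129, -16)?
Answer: 11980 - √16897 ≈ 11850.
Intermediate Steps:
s(K, p) = -25 + p + K*p (s(K, p) = (p + K*p) - 25 = -25 + p + K*p)
((U(103, -66) + 5189) + s(92, 74)) - v(129, -16) = ((-66 + 5189) + (-25 + 74 + 92*74)) - √(129² + (-16)²) = (5123 + (-25 + 74 + 6808)) - √(16641 + 256) = (5123 + 6857) - √16897 = 11980 - √16897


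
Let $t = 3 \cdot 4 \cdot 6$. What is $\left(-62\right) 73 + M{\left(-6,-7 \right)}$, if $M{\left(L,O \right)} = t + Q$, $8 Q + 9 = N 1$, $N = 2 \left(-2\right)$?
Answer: $- \frac{35645}{8} \approx -4455.6$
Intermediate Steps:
$N = -4$
$Q = - \frac{13}{8}$ ($Q = - \frac{9}{8} + \frac{\left(-4\right) 1}{8} = - \frac{9}{8} + \frac{1}{8} \left(-4\right) = - \frac{9}{8} - \frac{1}{2} = - \frac{13}{8} \approx -1.625$)
$t = 72$ ($t = 12 \cdot 6 = 72$)
$M{\left(L,O \right)} = \frac{563}{8}$ ($M{\left(L,O \right)} = 72 - \frac{13}{8} = \frac{563}{8}$)
$\left(-62\right) 73 + M{\left(-6,-7 \right)} = \left(-62\right) 73 + \frac{563}{8} = -4526 + \frac{563}{8} = - \frac{35645}{8}$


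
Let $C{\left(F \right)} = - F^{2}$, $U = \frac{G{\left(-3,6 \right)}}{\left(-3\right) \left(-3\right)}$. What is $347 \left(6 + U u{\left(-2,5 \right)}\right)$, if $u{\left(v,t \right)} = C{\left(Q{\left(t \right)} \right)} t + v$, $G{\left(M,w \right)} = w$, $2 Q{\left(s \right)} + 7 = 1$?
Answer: $- \frac{26372}{3} \approx -8790.7$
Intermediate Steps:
$Q{\left(s \right)} = -3$ ($Q{\left(s \right)} = - \frac{7}{2} + \frac{1}{2} \cdot 1 = - \frac{7}{2} + \frac{1}{2} = -3$)
$U = \frac{2}{3}$ ($U = \frac{6}{\left(-3\right) \left(-3\right)} = \frac{6}{9} = 6 \cdot \frac{1}{9} = \frac{2}{3} \approx 0.66667$)
$u{\left(v,t \right)} = v - 9 t$ ($u{\left(v,t \right)} = - \left(-3\right)^{2} t + v = \left(-1\right) 9 t + v = - 9 t + v = v - 9 t$)
$347 \left(6 + U u{\left(-2,5 \right)}\right) = 347 \left(6 + \frac{2 \left(-2 - 45\right)}{3}\right) = 347 \left(6 + \frac{2}{3} \left(-47\right)\right) = 347 \left(6 - \frac{94}{3}\right) = 347 \left(- \frac{76}{3}\right) = - \frac{26372}{3}$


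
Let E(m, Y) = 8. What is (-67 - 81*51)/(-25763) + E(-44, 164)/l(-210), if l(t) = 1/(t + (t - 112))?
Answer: -109643130/25763 ≈ -4255.8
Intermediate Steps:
l(t) = 1/(-112 + 2*t) (l(t) = 1/(t + (-112 + t)) = 1/(-112 + 2*t))
(-67 - 81*51)/(-25763) + E(-44, 164)/l(-210) = (-67 - 81*51)/(-25763) + 8/((1/(2*(-56 - 210)))) = (-67 - 4131)*(-1/25763) + 8/(((½)/(-266))) = -4198*(-1/25763) + 8/(((½)*(-1/266))) = 4198/25763 + 8/(-1/532) = 4198/25763 + 8*(-532) = 4198/25763 - 4256 = -109643130/25763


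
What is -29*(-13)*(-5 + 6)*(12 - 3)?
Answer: 3393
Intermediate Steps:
-29*(-13)*(-5 + 6)*(12 - 3) = -(-377)*1*9 = -(-377)*9 = -1*(-3393) = 3393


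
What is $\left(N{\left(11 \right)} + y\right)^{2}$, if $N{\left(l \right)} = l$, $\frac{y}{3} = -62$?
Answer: $30625$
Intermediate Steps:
$y = -186$ ($y = 3 \left(-62\right) = -186$)
$\left(N{\left(11 \right)} + y\right)^{2} = \left(11 - 186\right)^{2} = \left(-175\right)^{2} = 30625$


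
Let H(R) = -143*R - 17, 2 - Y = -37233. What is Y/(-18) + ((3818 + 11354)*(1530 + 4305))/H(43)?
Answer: -911553085/55494 ≈ -16426.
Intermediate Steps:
Y = 37235 (Y = 2 - 1*(-37233) = 2 + 37233 = 37235)
H(R) = -17 - 143*R
Y/(-18) + ((3818 + 11354)*(1530 + 4305))/H(43) = 37235/(-18) + ((3818 + 11354)*(1530 + 4305))/(-17 - 143*43) = 37235*(-1/18) + (15172*5835)/(-17 - 6149) = -37235/18 + 88528620/(-6166) = -37235/18 + 88528620*(-1/6166) = -37235/18 - 44264310/3083 = -911553085/55494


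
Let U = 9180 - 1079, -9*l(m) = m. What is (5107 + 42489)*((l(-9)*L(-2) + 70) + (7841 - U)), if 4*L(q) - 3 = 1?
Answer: -8995644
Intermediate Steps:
L(q) = 1 (L(q) = 3/4 + (1/4)*1 = 3/4 + 1/4 = 1)
l(m) = -m/9
U = 8101
(5107 + 42489)*((l(-9)*L(-2) + 70) + (7841 - U)) = (5107 + 42489)*((-1/9*(-9)*1 + 70) + (7841 - 1*8101)) = 47596*((1*1 + 70) + (7841 - 8101)) = 47596*((1 + 70) - 260) = 47596*(71 - 260) = 47596*(-189) = -8995644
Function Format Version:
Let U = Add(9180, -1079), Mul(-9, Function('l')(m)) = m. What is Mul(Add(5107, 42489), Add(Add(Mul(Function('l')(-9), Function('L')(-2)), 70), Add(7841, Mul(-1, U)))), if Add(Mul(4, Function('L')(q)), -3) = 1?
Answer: -8995644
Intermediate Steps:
Function('L')(q) = 1 (Function('L')(q) = Add(Rational(3, 4), Mul(Rational(1, 4), 1)) = Add(Rational(3, 4), Rational(1, 4)) = 1)
Function('l')(m) = Mul(Rational(-1, 9), m)
U = 8101
Mul(Add(5107, 42489), Add(Add(Mul(Function('l')(-9), Function('L')(-2)), 70), Add(7841, Mul(-1, U)))) = Mul(Add(5107, 42489), Add(Add(Mul(Mul(Rational(-1, 9), -9), 1), 70), Add(7841, Mul(-1, 8101)))) = Mul(47596, Add(Add(Mul(1, 1), 70), Add(7841, -8101))) = Mul(47596, Add(Add(1, 70), -260)) = Mul(47596, Add(71, -260)) = Mul(47596, -189) = -8995644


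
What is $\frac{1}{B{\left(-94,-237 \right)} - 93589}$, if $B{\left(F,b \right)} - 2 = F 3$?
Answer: $- \frac{1}{93869} \approx -1.0653 \cdot 10^{-5}$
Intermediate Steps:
$B{\left(F,b \right)} = 2 + 3 F$ ($B{\left(F,b \right)} = 2 + F 3 = 2 + 3 F$)
$\frac{1}{B{\left(-94,-237 \right)} - 93589} = \frac{1}{\left(2 + 3 \left(-94\right)\right) - 93589} = \frac{1}{\left(2 - 282\right) - 93589} = \frac{1}{-280 - 93589} = \frac{1}{-93869} = - \frac{1}{93869}$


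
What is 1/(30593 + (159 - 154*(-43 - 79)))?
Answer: 1/49540 ≈ 2.0186e-5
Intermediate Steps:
1/(30593 + (159 - 154*(-43 - 79))) = 1/(30593 + (159 - 154*(-122))) = 1/(30593 + (159 + 18788)) = 1/(30593 + 18947) = 1/49540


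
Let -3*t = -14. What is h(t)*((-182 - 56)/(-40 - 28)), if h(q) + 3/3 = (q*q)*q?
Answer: 19019/54 ≈ 352.20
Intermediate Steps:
t = 14/3 (t = -⅓*(-14) = 14/3 ≈ 4.6667)
h(q) = -1 + q³ (h(q) = -1 + (q*q)*q = -1 + q²*q = -1 + q³)
h(t)*((-182 - 56)/(-40 - 28)) = (-1 + (14/3)³)*((-182 - 56)/(-40 - 28)) = (-1 + 2744/27)*(-238/(-68)) = 2717*(-238*(-1/68))/27 = (2717/27)*(7/2) = 19019/54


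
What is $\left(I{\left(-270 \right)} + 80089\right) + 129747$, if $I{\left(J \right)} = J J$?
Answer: $282736$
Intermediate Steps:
$I{\left(J \right)} = J^{2}$
$\left(I{\left(-270 \right)} + 80089\right) + 129747 = \left(\left(-270\right)^{2} + 80089\right) + 129747 = \left(72900 + 80089\right) + 129747 = 152989 + 129747 = 282736$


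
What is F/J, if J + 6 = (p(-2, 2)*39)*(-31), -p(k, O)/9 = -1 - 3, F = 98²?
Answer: -4802/21765 ≈ -0.22063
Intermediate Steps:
F = 9604
p(k, O) = 36 (p(k, O) = -9*(-1 - 3) = -9*(-4) = 36)
J = -43530 (J = -6 + (36*39)*(-31) = -6 + 1404*(-31) = -6 - 43524 = -43530)
F/J = 9604/(-43530) = 9604*(-1/43530) = -4802/21765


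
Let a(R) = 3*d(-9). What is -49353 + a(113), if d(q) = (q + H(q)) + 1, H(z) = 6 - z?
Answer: -49332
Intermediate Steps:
d(q) = 7 (d(q) = (q + (6 - q)) + 1 = 6 + 1 = 7)
a(R) = 21 (a(R) = 3*7 = 21)
-49353 + a(113) = -49353 + 21 = -49332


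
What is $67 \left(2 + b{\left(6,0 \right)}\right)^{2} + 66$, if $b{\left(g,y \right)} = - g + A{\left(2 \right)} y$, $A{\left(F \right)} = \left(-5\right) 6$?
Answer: $1138$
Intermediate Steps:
$A{\left(F \right)} = -30$
$b{\left(g,y \right)} = - g - 30 y$
$67 \left(2 + b{\left(6,0 \right)}\right)^{2} + 66 = 67 \left(2 - 6\right)^{2} + 66 = 67 \left(-4\right)^{2} + 66 = 67 \cdot 16 + 66 = 1072 + 66 = 1138$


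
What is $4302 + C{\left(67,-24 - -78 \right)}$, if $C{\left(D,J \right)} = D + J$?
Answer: $4423$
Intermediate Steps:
$4302 + C{\left(67,-24 - -78 \right)} = 4302 + \left(67 - -54\right) = 4302 + \left(67 + \left(-24 + 78\right)\right) = 4302 + \left(67 + 54\right) = 4302 + 121 = 4423$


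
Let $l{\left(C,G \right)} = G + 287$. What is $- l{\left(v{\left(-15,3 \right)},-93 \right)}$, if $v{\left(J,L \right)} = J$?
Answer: $-194$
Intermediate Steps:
$l{\left(C,G \right)} = 287 + G$
$- l{\left(v{\left(-15,3 \right)},-93 \right)} = - (287 - 93) = \left(-1\right) 194 = -194$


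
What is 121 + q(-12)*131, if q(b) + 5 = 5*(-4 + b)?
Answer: -11014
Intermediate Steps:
q(b) = -25 + 5*b (q(b) = -5 + 5*(-4 + b) = -5 + (-20 + 5*b) = -25 + 5*b)
121 + q(-12)*131 = 121 + (-25 + 5*(-12))*131 = 121 + (-25 - 60)*131 = 121 - 85*131 = 121 - 11135 = -11014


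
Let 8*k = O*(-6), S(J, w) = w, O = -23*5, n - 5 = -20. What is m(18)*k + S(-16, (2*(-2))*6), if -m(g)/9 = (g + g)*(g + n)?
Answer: -83859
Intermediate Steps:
n = -15 (n = 5 - 20 = -15)
O = -115
m(g) = -18*g*(-15 + g) (m(g) = -9*(g + g)*(g - 15) = -9*2*g*(-15 + g) = -18*g*(-15 + g))
k = 345/4 (k = (-115*(-6))/8 = (⅛)*690 = 345/4 ≈ 86.250)
m(18)*k + S(-16, (2*(-2))*6) = (18*18*(15 - 1*18))*(345/4) + (2*(-2))*6 = (18*18*(15 - 18))*(345/4) - 4*6 = (18*18*(-3))*(345/4) - 24 = -972*345/4 - 24 = -83835 - 24 = -83859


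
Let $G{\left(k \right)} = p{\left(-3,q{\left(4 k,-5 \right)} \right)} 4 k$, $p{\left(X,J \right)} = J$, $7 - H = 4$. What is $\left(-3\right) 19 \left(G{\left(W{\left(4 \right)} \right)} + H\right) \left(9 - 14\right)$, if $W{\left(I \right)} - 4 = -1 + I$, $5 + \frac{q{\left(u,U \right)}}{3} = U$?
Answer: $-238545$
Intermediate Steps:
$H = 3$ ($H = 7 - 4 = 3$)
$q{\left(u,U \right)} = -15 + 3 U$
$W{\left(I \right)} = 3 + I$ ($W{\left(I \right)} = 4 + \left(-1 + I\right) = 3 + I$)
$G{\left(k \right)} = - 120 k$ ($G{\left(k \right)} = \left(-15 + 3 \left(-5\right)\right) 4 k = \left(-15 - 15\right) 4 k = \left(-30\right) 4 k = - 120 k$)
$\left(-3\right) 19 \left(G{\left(W{\left(4 \right)} \right)} + H\right) \left(9 - 14\right) = \left(-3\right) 19 \left(- 120 \left(3 + 4\right) + 3\right) \left(9 - 14\right) = - 57 \left(\left(-120\right) 7 + 3\right) \left(-5\right) = - 57 \left(-840 + 3\right) \left(-5\right) = - 57 \left(\left(-837\right) \left(-5\right)\right) = \left(-57\right) 4185 = -238545$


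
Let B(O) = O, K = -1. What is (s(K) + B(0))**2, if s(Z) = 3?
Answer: 9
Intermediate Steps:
(s(K) + B(0))**2 = (3 + 0)**2 = 3**2 = 9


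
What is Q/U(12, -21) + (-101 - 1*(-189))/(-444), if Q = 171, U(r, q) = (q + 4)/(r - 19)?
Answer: 132493/1887 ≈ 70.214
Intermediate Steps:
U(r, q) = (4 + q)/(-19 + r)
Q/U(12, -21) + (-101 - 1*(-189))/(-444) = 171/(((4 - 21)/(-19 + 12))) + (-101 - 1*(-189))/(-444) = 171/((-17/(-7))) + (-101 + 189)*(-1/444) = 171/((-⅐*(-17))) + 88*(-1/444) = 171/(17/7) - 22/111 = 171*(7/17) - 22/111 = 1197/17 - 22/111 = 132493/1887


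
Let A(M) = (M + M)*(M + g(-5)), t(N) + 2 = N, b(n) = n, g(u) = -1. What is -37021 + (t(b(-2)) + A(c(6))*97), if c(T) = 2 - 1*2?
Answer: -37025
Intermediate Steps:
c(T) = 0 (c(T) = 2 - 2 = 0)
t(N) = -2 + N
A(M) = 2*M*(-1 + M) (A(M) = (M + M)*(M - 1) = (2*M)*(-1 + M) = 2*M*(-1 + M))
-37021 + (t(b(-2)) + A(c(6))*97) = -37021 + ((-2 - 2) + (2*0*(-1 + 0))*97) = -37021 + (-4 + (2*0*(-1))*97) = -37021 + (-4 + 0*97) = -37021 + (-4 + 0) = -37021 - 4 = -37025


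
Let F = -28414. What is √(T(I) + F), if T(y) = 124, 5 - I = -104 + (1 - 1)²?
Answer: I*√28290 ≈ 168.2*I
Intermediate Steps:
I = 109 (I = 5 - (-104 + (1 - 1)²) = 5 - (-104 + 0²) = 5 - (-104 + 0) = 5 - 1*(-104) = 5 + 104 = 109)
√(T(I) + F) = √(124 - 28414) = √(-28290) = I*√28290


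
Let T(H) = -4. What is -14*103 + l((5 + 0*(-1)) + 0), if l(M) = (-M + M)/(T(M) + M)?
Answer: -1442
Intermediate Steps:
l(M) = 0 (l(M) = (-M + M)/(-4 + M) = 0/(-4 + M) = 0)
-14*103 + l((5 + 0*(-1)) + 0) = -14*103 + 0 = -1442 + 0 = -1442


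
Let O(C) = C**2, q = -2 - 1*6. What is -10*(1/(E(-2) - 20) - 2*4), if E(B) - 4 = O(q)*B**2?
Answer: 1919/24 ≈ 79.958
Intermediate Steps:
q = -8 (q = -2 - 6 = -8)
E(B) = 4 + 64*B**2 (E(B) = 4 + (-8)**2*B**2 = 4 + 64*B**2)
-10*(1/(E(-2) - 20) - 2*4) = -10*(1/((4 + 64*(-2)**2) - 20) - 2*4) = -10*(1/((4 + 64*4) - 20) - 8) = -10*(1/((4 + 256) - 20) - 8) = -10*(1/(260 - 20) - 8) = -10*(1/240 - 8) = -10*(-1919/240) = 1919/24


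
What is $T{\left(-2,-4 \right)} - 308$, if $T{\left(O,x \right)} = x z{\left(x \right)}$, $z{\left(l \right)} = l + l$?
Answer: $-276$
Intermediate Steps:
$z{\left(l \right)} = 2 l$
$T{\left(O,x \right)} = 2 x^{2}$ ($T{\left(O,x \right)} = x 2 x = 2 x^{2}$)
$T{\left(-2,-4 \right)} - 308 = 2 \left(-4\right)^{2} - 308 = 2 \cdot 16 - 308 = 32 - 308 = -276$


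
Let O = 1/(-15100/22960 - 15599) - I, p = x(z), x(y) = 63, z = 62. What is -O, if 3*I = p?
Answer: 376077695/17908407 ≈ 21.000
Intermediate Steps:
p = 63
I = 21 (I = (1/3)*63 = 21)
O = -376077695/17908407 (O = 1/(-15100/22960 - 15599) - 1*21 = 1/(-15100*1/22960 - 15599) - 21 = 1/(-755/1148 - 15599) - 21 = 1/(-17908407/1148) - 21 = -1148/17908407 - 21 = -376077695/17908407 ≈ -21.000)
-O = -1*(-376077695/17908407) = 376077695/17908407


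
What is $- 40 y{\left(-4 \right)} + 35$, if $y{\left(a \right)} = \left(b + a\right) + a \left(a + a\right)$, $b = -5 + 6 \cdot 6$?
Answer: $-2325$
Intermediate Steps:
$b = 31$ ($b = -5 + 36 = 31$)
$y{\left(a \right)} = 31 + a + 2 a^{2}$ ($y{\left(a \right)} = \left(31 + a\right) + a \left(a + a\right) = \left(31 + a\right) + a 2 a = \left(31 + a\right) + 2 a^{2} = 31 + a + 2 a^{2}$)
$- 40 y{\left(-4 \right)} + 35 = - 40 \left(31 - 4 + 2 \left(-4\right)^{2}\right) + 35 = - 40 \left(31 - 4 + 2 \cdot 16\right) + 35 = - 40 \left(31 - 4 + 32\right) + 35 = \left(-40\right) 59 + 35 = -2360 + 35 = -2325$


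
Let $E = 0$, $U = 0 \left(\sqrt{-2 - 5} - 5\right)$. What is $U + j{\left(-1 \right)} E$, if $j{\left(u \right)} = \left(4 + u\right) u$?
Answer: $0$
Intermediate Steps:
$U = 0$ ($U = 0 \left(\sqrt{-7} - 5\right) = 0 \left(i \sqrt{7} - 5\right) = 0 \left(-5 + i \sqrt{7}\right) = 0$)
$j{\left(u \right)} = u \left(4 + u\right)$
$U + j{\left(-1 \right)} E = 0 + - (4 - 1) 0 = 0 + \left(-1\right) 3 \cdot 0 = 0 - 0 = 0 + 0 = 0$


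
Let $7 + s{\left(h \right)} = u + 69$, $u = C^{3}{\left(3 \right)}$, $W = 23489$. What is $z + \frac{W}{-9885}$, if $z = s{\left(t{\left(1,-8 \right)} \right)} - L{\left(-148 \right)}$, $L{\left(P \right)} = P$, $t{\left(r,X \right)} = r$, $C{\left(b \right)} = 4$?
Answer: $\frac{2685001}{9885} \approx 271.62$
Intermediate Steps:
$u = 64$ ($u = 4^{3} = 64$)
$s{\left(h \right)} = 126$ ($s{\left(h \right)} = -7 + \left(64 + 69\right) = -7 + 133 = 126$)
$z = 274$ ($z = 126 - -148 = 126 + 148 = 274$)
$z + \frac{W}{-9885} = 274 + \frac{23489}{-9885} = 274 + 23489 \left(- \frac{1}{9885}\right) = 274 - \frac{23489}{9885} = \frac{2685001}{9885}$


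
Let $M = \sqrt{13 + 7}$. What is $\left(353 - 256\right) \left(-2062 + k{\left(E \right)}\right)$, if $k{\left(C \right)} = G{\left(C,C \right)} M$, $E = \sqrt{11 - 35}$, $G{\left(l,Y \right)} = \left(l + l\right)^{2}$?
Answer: $-200014 - 18624 \sqrt{5} \approx -2.4166 \cdot 10^{5}$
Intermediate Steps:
$M = 2 \sqrt{5}$ ($M = \sqrt{20} = 2 \sqrt{5} \approx 4.4721$)
$G{\left(l,Y \right)} = 4 l^{2}$ ($G{\left(l,Y \right)} = \left(2 l\right)^{2} = 4 l^{2}$)
$E = 2 i \sqrt{6}$ ($E = \sqrt{-24} = 2 i \sqrt{6} \approx 4.899 i$)
$k{\left(C \right)} = 8 \sqrt{5} C^{2}$ ($k{\left(C \right)} = 4 C^{2} \cdot 2 \sqrt{5} = 8 \sqrt{5} C^{2}$)
$\left(353 - 256\right) \left(-2062 + k{\left(E \right)}\right) = \left(353 - 256\right) \left(-2062 + 8 \sqrt{5} \left(2 i \sqrt{6}\right)^{2}\right) = 97 \left(-2062 + 8 \sqrt{5} \left(-24\right)\right) = 97 \left(-2062 - 192 \sqrt{5}\right) = -200014 - 18624 \sqrt{5}$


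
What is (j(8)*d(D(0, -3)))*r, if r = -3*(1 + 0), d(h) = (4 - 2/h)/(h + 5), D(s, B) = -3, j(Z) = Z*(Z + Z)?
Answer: -896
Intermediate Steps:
j(Z) = 2*Z² (j(Z) = Z*(2*Z) = 2*Z²)
d(h) = (4 - 2/h)/(5 + h)
r = -3 (r = -3*1 = -3)
(j(8)*d(D(0, -3)))*r = ((2*8²)*(2*(-1 + 2*(-3))/(-3*(5 - 3))))*(-3) = ((2*64)*(2*(-⅓)*(-1 - 6)/2))*(-3) = (128*(2*(-⅓)*(½)*(-7)))*(-3) = (128*(7/3))*(-3) = (896/3)*(-3) = -896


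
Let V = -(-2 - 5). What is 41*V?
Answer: 287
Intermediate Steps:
V = 7 (V = -1*(-7) = 7)
41*V = 41*7 = 287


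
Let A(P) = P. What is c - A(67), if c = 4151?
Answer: 4084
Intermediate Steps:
c - A(67) = 4151 - 1*67 = 4151 - 67 = 4084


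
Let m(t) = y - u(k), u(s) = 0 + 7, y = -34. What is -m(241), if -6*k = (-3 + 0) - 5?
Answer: 41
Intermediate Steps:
k = 4/3 (k = -((-3 + 0) - 5)/6 = -(-3 - 5)/6 = -⅙*(-8) = 4/3 ≈ 1.3333)
u(s) = 7
m(t) = -41 (m(t) = -34 - 1*7 = -34 - 7 = -41)
-m(241) = -1*(-41) = 41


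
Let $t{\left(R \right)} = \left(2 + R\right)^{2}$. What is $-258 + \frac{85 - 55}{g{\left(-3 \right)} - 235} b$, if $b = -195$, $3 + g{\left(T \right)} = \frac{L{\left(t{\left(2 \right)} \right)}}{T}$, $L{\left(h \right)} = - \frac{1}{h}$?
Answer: $- \frac{2666334}{11423} \approx -233.42$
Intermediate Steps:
$g{\left(T \right)} = -3 - \frac{1}{16 T}$ ($g{\left(T \right)} = -3 + \frac{\left(-1\right) \frac{1}{\left(2 + 2\right)^{2}}}{T} = -3 + \frac{\left(-1\right) \frac{1}{4^{2}}}{T} = -3 + \frac{\left(-1\right) \frac{1}{16}}{T} = -3 - \frac{1}{16 T}$)
$-258 + \frac{85 - 55}{g{\left(-3 \right)} - 235} b = -258 + \frac{85 - 55}{\left(-3 - \frac{1}{16 \left(-3\right)}\right) - 235} \left(-195\right) = -258 + \frac{30}{\left(-3 - - \frac{1}{48}\right) - 235} \left(-195\right) = -258 + \frac{30}{\left(-3 + \frac{1}{48}\right) - 235} \left(-195\right) = -258 + \frac{30}{- \frac{143}{48} - 235} \left(-195\right) = -258 + \frac{30}{- \frac{11423}{48}} \left(-195\right) = -258 + 30 \left(- \frac{48}{11423}\right) \left(-195\right) = -258 - - \frac{280800}{11423} = -258 + \frac{280800}{11423} = - \frac{2666334}{11423}$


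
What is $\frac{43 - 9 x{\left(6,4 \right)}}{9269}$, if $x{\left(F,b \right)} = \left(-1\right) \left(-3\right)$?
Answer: $\frac{16}{9269} \approx 0.0017262$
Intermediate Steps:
$x{\left(F,b \right)} = 3$
$\frac{43 - 9 x{\left(6,4 \right)}}{9269} = \frac{43 - 27}{9269} = \left(43 - 27\right) \frac{1}{9269} = 16 \cdot \frac{1}{9269} = \frac{16}{9269}$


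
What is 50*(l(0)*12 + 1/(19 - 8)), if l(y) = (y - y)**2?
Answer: 50/11 ≈ 4.5455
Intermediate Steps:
l(y) = 0 (l(y) = 0**2 = 0)
50*(l(0)*12 + 1/(19 - 8)) = 50*(0*12 + 1/(19 - 8)) = 50*(0 + 1/11) = 50*(1/11) = 50/11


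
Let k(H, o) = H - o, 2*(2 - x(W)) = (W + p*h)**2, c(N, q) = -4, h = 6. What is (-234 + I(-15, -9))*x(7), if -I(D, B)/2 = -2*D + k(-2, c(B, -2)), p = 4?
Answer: 142593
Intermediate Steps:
x(W) = 2 - (24 + W)**2/2 (x(W) = 2 - (W + 4*6)**2/2 = 2 - (W + 24)**2/2 = 2 - (24 + W)**2/2)
I(D, B) = -4 + 4*D (I(D, B) = -2*(-2*D + (-2 - 1*(-4))) = -2*(-2*D + (-2 + 4)) = -2*(-2*D + 2) = -2*(2 - 2*D) = -4 + 4*D)
(-234 + I(-15, -9))*x(7) = (-234 + (-4 + 4*(-15)))*(2 - (24 + 7)**2/2) = (-234 + (-4 - 60))*(2 - 1/2*31**2) = (-234 - 64)*(2 - 1/2*961) = -298*(2 - 961/2) = -298*(-957/2) = 142593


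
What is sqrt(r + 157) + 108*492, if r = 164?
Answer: 53136 + sqrt(321) ≈ 53154.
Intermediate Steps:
sqrt(r + 157) + 108*492 = sqrt(164 + 157) + 108*492 = sqrt(321) + 53136 = 53136 + sqrt(321)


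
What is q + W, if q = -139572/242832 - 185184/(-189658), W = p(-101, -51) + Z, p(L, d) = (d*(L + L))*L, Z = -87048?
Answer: -2163722175856587/1918959644 ≈ -1.1276e+6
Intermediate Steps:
p(L, d) = 2*d*L² (p(L, d) = (d*(2*L))*L = (2*L*d)*L = 2*d*L²)
W = -1127550 (W = 2*(-51)*(-101)² - 87048 = 2*(-51)*10201 - 87048 = -1040502 - 87048 = -1127550)
q = 770735613/1918959644 (q = -139572*1/242832 - 185184*(-1/189658) = -11631/20236 + 92592/94829 = 770735613/1918959644 ≈ 0.40164)
q + W = 770735613/1918959644 - 1127550 = -2163722175856587/1918959644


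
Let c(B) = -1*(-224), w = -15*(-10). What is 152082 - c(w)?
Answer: 151858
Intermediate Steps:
w = 150
c(B) = 224
152082 - c(w) = 152082 - 1*224 = 152082 - 224 = 151858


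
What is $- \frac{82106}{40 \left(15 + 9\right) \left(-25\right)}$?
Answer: $\frac{41053}{12000} \approx 3.4211$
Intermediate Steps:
$- \frac{82106}{40 \left(15 + 9\right) \left(-25\right)} = - \frac{82106}{40 \cdot 24 \left(-25\right)} = - \frac{82106}{960 \left(-25\right)} = - \frac{82106}{-24000} = \left(-82106\right) \left(- \frac{1}{24000}\right) = \frac{41053}{12000}$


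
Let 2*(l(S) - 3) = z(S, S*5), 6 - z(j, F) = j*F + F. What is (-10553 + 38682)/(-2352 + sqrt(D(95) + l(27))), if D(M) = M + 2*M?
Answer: -22053136/1844501 - 28129*I*sqrt(1599)/5533503 ≈ -11.956 - 0.20327*I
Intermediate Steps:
z(j, F) = 6 - F - F*j (z(j, F) = 6 - (j*F + F) = 6 - (F*j + F) = 6 - (F + F*j) = 6 + (-F - F*j) = 6 - F - F*j)
l(S) = 6 - 5*S/2 - 5*S**2/2 (l(S) = 3 + (6 - S*5 - S*5*S)/2 = 3 + (6 - 5*S - 5*S*S)/2 = 3 + (6 - 5*S - 5*S**2)/2 = 3 + (3 - 5*S/2 - 5*S**2/2) = 6 - 5*S/2 - 5*S**2/2)
D(M) = 3*M
(-10553 + 38682)/(-2352 + sqrt(D(95) + l(27))) = (-10553 + 38682)/(-2352 + sqrt(3*95 + (6 - 5/2*27 - 5/2*27**2))) = 28129/(-2352 + sqrt(285 + (6 - 135/2 - 5/2*729))) = 28129/(-2352 + sqrt(285 + (6 - 135/2 - 3645/2))) = 28129/(-2352 + sqrt(285 - 1884)) = 28129/(-2352 + sqrt(-1599)) = 28129/(-2352 + I*sqrt(1599))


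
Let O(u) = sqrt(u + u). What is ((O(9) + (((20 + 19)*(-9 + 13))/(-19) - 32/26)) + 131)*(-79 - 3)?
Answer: -2462050/247 - 246*sqrt(2) ≈ -10316.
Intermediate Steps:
O(u) = sqrt(2)*sqrt(u) (O(u) = sqrt(2*u) = sqrt(2)*sqrt(u))
((O(9) + (((20 + 19)*(-9 + 13))/(-19) - 32/26)) + 131)*(-79 - 3) = ((sqrt(2)*sqrt(9) + (((20 + 19)*(-9 + 13))/(-19) - 32/26)) + 131)*(-79 - 3) = ((sqrt(2)*3 + ((39*4)*(-1/19) - 32*1/26)) + 131)*(-82) = ((3*sqrt(2) + (156*(-1/19) - 16/13)) + 131)*(-82) = ((3*sqrt(2) + (-156/19 - 16/13)) + 131)*(-82) = ((3*sqrt(2) - 2332/247) + 131)*(-82) = ((-2332/247 + 3*sqrt(2)) + 131)*(-82) = (30025/247 + 3*sqrt(2))*(-82) = -2462050/247 - 246*sqrt(2)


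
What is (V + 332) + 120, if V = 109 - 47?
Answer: 514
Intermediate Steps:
V = 62
(V + 332) + 120 = (62 + 332) + 120 = 394 + 120 = 514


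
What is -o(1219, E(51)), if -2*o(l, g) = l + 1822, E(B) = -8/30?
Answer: 3041/2 ≈ 1520.5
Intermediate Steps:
E(B) = -4/15 (E(B) = -8*1/30 = -4/15)
o(l, g) = -911 - l/2 (o(l, g) = -(l + 1822)/2 = -(1822 + l)/2 = -911 - l/2)
-o(1219, E(51)) = -(-911 - ½*1219) = -(-911 - 1219/2) = -1*(-3041/2) = 3041/2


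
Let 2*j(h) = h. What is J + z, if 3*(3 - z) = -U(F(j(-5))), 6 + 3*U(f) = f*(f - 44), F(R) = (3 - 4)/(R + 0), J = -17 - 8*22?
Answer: -43336/225 ≈ -192.60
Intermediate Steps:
J = -193 (J = -17 - 176 = -193)
j(h) = h/2
F(R) = -1/R
U(f) = -2 + f*(-44 + f)/3 (U(f) = -2 + (f*(f - 44))/3 = -2 + (f*(-44 + f))/3 = -2 + f*(-44 + f)/3)
z = 89/225 (z = 3 - (-1)*(-2 - (-44)/(3*((1/2)*(-5))) + (-1/((1/2)*(-5)))**2/3)/3 = 3 - (-1)*(-2 - (-44)/(3*(-5/2)) + (-1/(-5/2))**2/3)/3 = 3 - (-1)*(-2 - (-44)*(-2)/(3*5) + (-1*(-2/5))**2/3)/3 = 3 - (-1)*(-2 - 44/3*2/5 + (2/5)**2/3)/3 = 3 - (-1)*(-2 - 88/15 + (1/3)*(4/25))/3 = 3 - (-1)*(-2 - 88/15 + 4/75)/3 = 3 - (-1)*(-586)/(3*75) = 3 - 1/3*586/75 = 3 - 586/225 = 89/225 ≈ 0.39556)
J + z = -193 + 89/225 = -43336/225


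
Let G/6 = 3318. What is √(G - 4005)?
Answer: 3*√1767 ≈ 126.11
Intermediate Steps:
G = 19908 (G = 6*3318 = 19908)
√(G - 4005) = √(19908 - 4005) = √15903 = 3*√1767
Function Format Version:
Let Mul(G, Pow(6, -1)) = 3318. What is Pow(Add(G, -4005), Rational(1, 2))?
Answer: Mul(3, Pow(1767, Rational(1, 2))) ≈ 126.11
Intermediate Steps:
G = 19908 (G = Mul(6, 3318) = 19908)
Pow(Add(G, -4005), Rational(1, 2)) = Pow(Add(19908, -4005), Rational(1, 2)) = Pow(15903, Rational(1, 2)) = Mul(3, Pow(1767, Rational(1, 2)))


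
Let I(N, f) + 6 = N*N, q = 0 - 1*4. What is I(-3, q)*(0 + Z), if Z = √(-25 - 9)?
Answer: 3*I*√34 ≈ 17.493*I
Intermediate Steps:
q = -4 (q = 0 - 4 = -4)
I(N, f) = -6 + N² (I(N, f) = -6 + N*N = -6 + N²)
Z = I*√34 (Z = √(-34) = I*√34 ≈ 5.8309*I)
I(-3, q)*(0 + Z) = (-6 + (-3)²)*(0 + I*√34) = (-6 + 9)*(I*√34) = 3*(I*√34) = 3*I*√34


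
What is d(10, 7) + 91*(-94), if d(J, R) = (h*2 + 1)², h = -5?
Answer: -8473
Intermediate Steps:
d(J, R) = 81 (d(J, R) = (-5*2 + 1)² = (-10 + 1)² = (-9)² = 81)
d(10, 7) + 91*(-94) = 81 + 91*(-94) = 81 - 8554 = -8473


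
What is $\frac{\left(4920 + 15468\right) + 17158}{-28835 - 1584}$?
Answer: $- \frac{37546}{30419} \approx -1.2343$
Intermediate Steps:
$\frac{\left(4920 + 15468\right) + 17158}{-28835 - 1584} = \frac{20388 + 17158}{-30419} = 37546 \left(- \frac{1}{30419}\right) = - \frac{37546}{30419}$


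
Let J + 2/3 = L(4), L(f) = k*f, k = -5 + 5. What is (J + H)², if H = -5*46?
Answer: 478864/9 ≈ 53207.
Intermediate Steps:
k = 0
L(f) = 0 (L(f) = 0*f = 0)
J = -⅔ (J = -⅔ + 0 = -⅔ ≈ -0.66667)
H = -230
(J + H)² = (-⅔ - 230)² = (-692/3)² = 478864/9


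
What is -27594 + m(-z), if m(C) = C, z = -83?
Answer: -27511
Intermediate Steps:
-27594 + m(-z) = -27594 - 1*(-83) = -27594 + 83 = -27511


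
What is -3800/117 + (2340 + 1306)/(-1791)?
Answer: -267866/7761 ≈ -34.514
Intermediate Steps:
-3800/117 + (2340 + 1306)/(-1791) = -3800*1/117 + 3646*(-1/1791) = -3800/117 - 3646/1791 = -267866/7761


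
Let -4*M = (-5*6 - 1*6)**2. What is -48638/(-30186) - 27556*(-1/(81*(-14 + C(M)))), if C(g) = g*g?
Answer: 295119863/182791323 ≈ 1.6145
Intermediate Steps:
M = -324 (M = -(-5*6 - 1*6)**2/4 = -(-30 - 6)**2/4 = -1/4*(-36)**2 = -1/4*1296 = -324)
C(g) = g**2
-48638/(-30186) - 27556*(-1/(81*(-14 + C(M)))) = -48638/(-30186) - 27556*(-1/(81*(-14 + (-324)**2))) = -48638*(-1/30186) - 27556*(-1/(81*(-14 + 104976))) = 24319/15093 - 27556/((-81*104962)) = 24319/15093 - 27556/(-8501922) = 24319/15093 - 27556*(-1/8501922) = 24319/15093 + 13778/4250961 = 295119863/182791323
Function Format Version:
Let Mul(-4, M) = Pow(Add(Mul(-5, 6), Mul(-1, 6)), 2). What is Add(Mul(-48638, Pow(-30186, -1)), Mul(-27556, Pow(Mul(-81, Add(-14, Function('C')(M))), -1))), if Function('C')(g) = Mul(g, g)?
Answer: Rational(295119863, 182791323) ≈ 1.6145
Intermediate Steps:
M = -324 (M = Mul(Rational(-1, 4), Pow(Add(Mul(-5, 6), Mul(-1, 6)), 2)) = Mul(Rational(-1, 4), Pow(Add(-30, -6), 2)) = Mul(Rational(-1, 4), Pow(-36, 2)) = Mul(Rational(-1, 4), 1296) = -324)
Function('C')(g) = Pow(g, 2)
Add(Mul(-48638, Pow(-30186, -1)), Mul(-27556, Pow(Mul(-81, Add(-14, Function('C')(M))), -1))) = Add(Mul(-48638, Pow(-30186, -1)), Mul(-27556, Pow(Mul(-81, Add(-14, Pow(-324, 2))), -1))) = Add(Mul(-48638, Rational(-1, 30186)), Mul(-27556, Pow(Mul(-81, Add(-14, 104976)), -1))) = Add(Rational(24319, 15093), Mul(-27556, Pow(Mul(-81, 104962), -1))) = Add(Rational(24319, 15093), Mul(-27556, Pow(-8501922, -1))) = Add(Rational(24319, 15093), Mul(-27556, Rational(-1, 8501922))) = Add(Rational(24319, 15093), Rational(13778, 4250961)) = Rational(295119863, 182791323)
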